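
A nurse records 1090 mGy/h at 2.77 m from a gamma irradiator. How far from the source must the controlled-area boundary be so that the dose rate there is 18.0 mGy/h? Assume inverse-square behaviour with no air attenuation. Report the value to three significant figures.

Since intensity falls as 1/r², d₂ = d₁·√(I₁/I₂).
I₁/I₂ = 1090/18.0 = 60.56, so d₂ = 2.77 × √60.56 = 21.56 m.

21.6 m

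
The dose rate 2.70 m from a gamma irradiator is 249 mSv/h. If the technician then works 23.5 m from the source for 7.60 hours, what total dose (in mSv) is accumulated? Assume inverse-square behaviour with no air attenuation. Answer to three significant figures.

Applying the 1/r² law, rate at 23.5 m:
249 × (2.70/23.5)² = 249 × 0.01320 = 3.287 mSv/h.
Dose = rate × time = 3.287 mSv/h × 7.600 h = 24.98 mSv.

25.0 mSv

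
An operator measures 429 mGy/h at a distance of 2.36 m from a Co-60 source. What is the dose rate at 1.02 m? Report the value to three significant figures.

2300 mGy/h

Applying the 1/r² law, the rate at 1.02 m is
(2.36/1.02)² = 5.353, so 429 × 5.353 = 2296 mGy/h.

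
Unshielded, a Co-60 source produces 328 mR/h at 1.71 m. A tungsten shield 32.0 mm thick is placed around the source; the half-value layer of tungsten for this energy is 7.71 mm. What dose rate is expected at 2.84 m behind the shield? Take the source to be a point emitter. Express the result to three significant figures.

6.70 mR/h

Distance alone: 328 × (1.71/2.84)² = 328 × 0.3625 = 118.9 mR/h.
Shield: 32.0/7.71 = 4.150 half-value layers → attenuation 2^(−4.150) = 0.05633.
Combined: 118.9 × 0.05633 = 6.698 mR/h.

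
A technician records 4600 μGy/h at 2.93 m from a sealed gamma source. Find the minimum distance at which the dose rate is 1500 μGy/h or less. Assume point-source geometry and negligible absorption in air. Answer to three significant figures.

Intensity scales as (d₁/d₂)², so d₂ = d₁·√(I₁/I₂).
I₁/I₂ = 4600/1500 = 3.067, so d₂ = 2.93 × √3.067 = 5.131 m.

5.13 m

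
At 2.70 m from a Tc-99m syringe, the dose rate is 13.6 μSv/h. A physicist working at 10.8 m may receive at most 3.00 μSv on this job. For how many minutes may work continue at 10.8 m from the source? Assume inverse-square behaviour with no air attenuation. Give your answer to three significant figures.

Intensity scales as (d₁/d₂)², so rate at 10.8 m:
13.6 × (2.70/10.8)² = 13.6 × 0.06250 = 0.8500 μSv/h.
Stay time = 3.00 μSv ÷ 0.8500 μSv/h = 3.529 h = 211.7 min.

212 min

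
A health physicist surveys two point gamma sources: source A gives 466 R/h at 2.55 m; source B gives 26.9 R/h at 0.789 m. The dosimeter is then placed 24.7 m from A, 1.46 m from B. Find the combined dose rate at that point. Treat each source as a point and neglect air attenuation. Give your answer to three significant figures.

By superposition, sum each source's inverse-square contribution:
A: 466 × (2.55/24.7)² = 4.967 R/h
B: 26.9 × (0.789/1.46)² = 7.856 R/h
Total = 4.967 + 7.856 = 12.82 R/h.

12.8 R/h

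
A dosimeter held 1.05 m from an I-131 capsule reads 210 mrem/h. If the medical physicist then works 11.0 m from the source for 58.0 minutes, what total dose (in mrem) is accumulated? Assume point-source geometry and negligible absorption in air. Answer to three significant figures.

Since intensity falls as 1/r², rate at 11.0 m:
210 × (1.05/11.0)² = 210 × 0.009112 = 1.914 mrem/h.
Dose = rate × time = 1.914 mrem/h × 0.9667 h = 1.850 mrem.

1.85 mrem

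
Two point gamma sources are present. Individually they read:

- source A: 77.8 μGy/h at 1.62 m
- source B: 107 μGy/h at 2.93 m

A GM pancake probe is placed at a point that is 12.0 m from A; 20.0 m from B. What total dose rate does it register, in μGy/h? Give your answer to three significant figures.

3.71 μGy/h

Each source contributes Iᵢ·(dᵢ/rᵢ)²; contributions add.
A: 77.8 × (1.62/12.0)² = 1.418 μGy/h
B: 107 × (2.93/20.0)² = 2.296 μGy/h
Total = 1.418 + 2.296 = 3.714 μGy/h.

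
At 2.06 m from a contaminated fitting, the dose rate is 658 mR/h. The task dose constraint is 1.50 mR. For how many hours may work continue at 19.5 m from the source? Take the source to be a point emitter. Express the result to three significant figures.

0.204 h

Intensity scales as (d₁/d₂)², so rate at 19.5 m:
658 × (2.06/19.5)² = 658 × 0.01116 = 7.343 mR/h.
Stay time = 1.50 mR ÷ 7.343 mR/h = 0.2043 h.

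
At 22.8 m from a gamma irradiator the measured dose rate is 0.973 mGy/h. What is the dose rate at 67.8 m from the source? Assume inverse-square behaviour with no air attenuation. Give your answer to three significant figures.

0.110 mGy/h

Applying the 1/r² law, scaling from 22.8 m to 67.8 m:
(22.8/67.8)² = 0.1131, so 0.973 × 0.1131 = 0.1100 mGy/h.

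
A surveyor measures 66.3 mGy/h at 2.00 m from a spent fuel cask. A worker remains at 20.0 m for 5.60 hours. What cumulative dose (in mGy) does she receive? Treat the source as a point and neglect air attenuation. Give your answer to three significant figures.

3.71 mGy

Intensity scales as (d₁/d₂)², so rate at 20.0 m:
(2.00/20.0)² = 0.01000, so 66.3 × 0.01000 = 0.6630 mGy/h.
Dose = rate × time = 0.6630 mGy/h × 5.600 h = 3.713 mGy.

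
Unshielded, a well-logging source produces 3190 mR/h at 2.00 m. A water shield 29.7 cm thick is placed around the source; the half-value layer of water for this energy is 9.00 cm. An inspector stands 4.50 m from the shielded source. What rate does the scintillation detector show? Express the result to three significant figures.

Distance alone: (2.00/4.50)² = 0.1975, so 3190 × 0.1975 = 630.0 mR/h.
Shield: 29.7/9.00 = 3.300 half-value layers → attenuation 2^(−3.300) = 0.1015.
Combined: 630.0 × 0.1015 = 63.95 mR/h.

64.0 mR/h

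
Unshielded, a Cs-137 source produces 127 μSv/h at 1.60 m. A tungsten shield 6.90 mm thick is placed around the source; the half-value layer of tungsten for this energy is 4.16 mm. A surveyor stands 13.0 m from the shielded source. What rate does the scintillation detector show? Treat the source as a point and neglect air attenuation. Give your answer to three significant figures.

0.609 μSv/h

Distance alone: (1.60/13.0)² = 0.01515, so 127 × 0.01515 = 1.924 μSv/h.
Shield: 6.90/4.16 = 1.659 half-value layers → attenuation 2^(−1.659) = 0.3167.
Combined: 1.924 × 0.3167 = 0.6093 μSv/h.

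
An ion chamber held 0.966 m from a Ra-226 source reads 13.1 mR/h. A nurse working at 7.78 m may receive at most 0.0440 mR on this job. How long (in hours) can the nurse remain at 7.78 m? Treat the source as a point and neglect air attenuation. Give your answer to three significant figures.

0.218 h

Applying the 1/r² law, rate at 7.78 m:
13.1 × (0.966/7.78)² = 13.1 × 0.01542 = 0.2020 mR/h.
Stay time = 0.0440 mR ÷ 0.2020 mR/h = 0.2178 h.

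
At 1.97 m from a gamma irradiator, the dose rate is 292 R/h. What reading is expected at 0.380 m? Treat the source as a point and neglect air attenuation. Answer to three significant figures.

7850 R/h

Using I₁d₁² = I₂d₂², the rate at 0.380 m is
292 × (1.97/0.380)² = 292 × 26.88 = 7849 R/h.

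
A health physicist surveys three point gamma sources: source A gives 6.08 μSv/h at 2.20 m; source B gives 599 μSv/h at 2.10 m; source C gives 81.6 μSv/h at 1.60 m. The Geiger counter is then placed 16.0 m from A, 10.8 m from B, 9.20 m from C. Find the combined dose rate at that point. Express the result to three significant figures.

Each source contributes Iᵢ·(dᵢ/rᵢ)²; contributions add.
A: 6.08 × (2.20/16.0)² = 0.1150 μSv/h
B: 599 × (2.10/10.8)² = 22.65 μSv/h
C: 81.6 × (1.60/9.20)² = 2.468 μSv/h
Total = 0.1150 + 22.65 + 2.468 = 25.23 μSv/h.

25.2 μSv/h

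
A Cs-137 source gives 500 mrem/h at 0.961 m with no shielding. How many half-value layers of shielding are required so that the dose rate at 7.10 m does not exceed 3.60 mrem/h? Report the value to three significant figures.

1.35 half-value layers

At 7.10 m, distance alone gives (0.961/7.10)² = 0.01832, so 500 × 0.01832 = 9.160 mrem/h.
Further attenuation needed: 9.160/3.60 = 2.544.
n = log₂(2.544) = 1.347 half-value layers.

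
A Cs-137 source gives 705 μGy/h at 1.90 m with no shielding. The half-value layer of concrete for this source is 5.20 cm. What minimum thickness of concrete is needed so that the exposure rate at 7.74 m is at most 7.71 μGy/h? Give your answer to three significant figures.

12.8 cm

At 7.74 m, distance alone gives (1.90/7.74)² = 0.06026, so 705 × 0.06026 = 42.48 μGy/h.
Further attenuation needed: 42.48/7.71 = 5.510.
n = log₂(5.510) = 2.462 half-value layers.
Thickness = 2.462 × 5.20 cm = 12.80 cm.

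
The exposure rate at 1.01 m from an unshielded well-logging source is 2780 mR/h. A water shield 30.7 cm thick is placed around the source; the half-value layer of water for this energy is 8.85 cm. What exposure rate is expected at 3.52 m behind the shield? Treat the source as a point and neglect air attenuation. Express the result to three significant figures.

Distance alone: 2780 × (1.01/3.52)² = 2780 × 0.08233 = 228.9 mR/h.
Shield: 30.7/8.85 = 3.469 half-value layers → attenuation 2^(−3.469) = 0.09031.
Combined: 228.9 × 0.09031 = 20.67 mR/h.

20.7 mR/h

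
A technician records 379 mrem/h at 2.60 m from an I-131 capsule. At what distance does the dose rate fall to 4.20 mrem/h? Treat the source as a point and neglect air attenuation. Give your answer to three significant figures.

By the inverse-square law, d₂ = d₁·√(I₁/I₂).
I₁/I₂ = 379/4.20 = 90.24, so d₂ = 2.60 × √90.24 = 24.70 m.

24.7 m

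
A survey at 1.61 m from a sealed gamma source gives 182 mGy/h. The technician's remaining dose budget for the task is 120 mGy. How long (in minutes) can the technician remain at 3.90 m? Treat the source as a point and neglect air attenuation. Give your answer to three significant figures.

By the inverse-square law, rate at 3.90 m:
(1.61/3.90)² = 0.1704, so 182 × 0.1704 = 31.01 mGy/h.
Stay time = 120 mGy ÷ 31.01 mGy/h = 3.870 h = 232.2 min.

232 min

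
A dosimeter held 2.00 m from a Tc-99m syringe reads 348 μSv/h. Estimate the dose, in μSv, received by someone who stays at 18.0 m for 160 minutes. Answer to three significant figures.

11.5 μSv

Intensity scales as (d₁/d₂)², so rate at 18.0 m:
348 × (2.00/18.0)² = 348 × 0.01235 = 4.298 μSv/h.
Dose = rate × time = 4.298 μSv/h × 2.667 h = 11.46 μSv.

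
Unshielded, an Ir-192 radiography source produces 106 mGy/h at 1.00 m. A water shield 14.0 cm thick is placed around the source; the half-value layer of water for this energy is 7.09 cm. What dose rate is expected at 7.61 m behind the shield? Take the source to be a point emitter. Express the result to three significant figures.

Distance alone: 106 × (1.00/7.61)² = 106 × 0.01727 = 1.831 mGy/h.
Shield: 14.0/7.09 = 1.975 half-value layers → attenuation 2^(−1.975) = 0.2544.
Combined: 1.831 × 0.2544 = 0.4658 mGy/h.

0.466 mGy/h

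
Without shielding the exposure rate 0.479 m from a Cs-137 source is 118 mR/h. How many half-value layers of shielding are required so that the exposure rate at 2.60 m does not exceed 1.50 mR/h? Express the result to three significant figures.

1.42 half-value layers

At 2.60 m, distance alone gives 118 × (0.479/2.60)² = 118 × 0.03394 = 4.005 mR/h.
Further attenuation needed: 4.005/1.50 = 2.670.
n = log₂(2.670) = 1.417 half-value layers.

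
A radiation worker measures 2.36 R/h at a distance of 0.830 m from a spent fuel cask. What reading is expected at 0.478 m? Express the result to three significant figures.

By the inverse-square law, the rate at 0.478 m is
2.36 × (0.830/0.478)² = 2.36 × 3.015 = 7.115 R/h.

7.12 R/h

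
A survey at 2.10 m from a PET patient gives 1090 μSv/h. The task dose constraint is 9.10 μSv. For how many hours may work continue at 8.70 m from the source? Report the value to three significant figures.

Since intensity falls as 1/r², rate at 8.70 m:
1090 × (2.10/8.70)² = 1090 × 0.05826 = 63.50 μSv/h.
Stay time = 9.10 μSv ÷ 63.50 μSv/h = 0.1433 h.

0.143 h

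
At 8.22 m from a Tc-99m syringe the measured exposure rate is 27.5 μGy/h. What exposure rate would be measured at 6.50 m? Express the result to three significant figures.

Since intensity falls as 1/r², scaling from 8.22 m to 6.50 m:
(8.22/6.50)² = 1.599, so 27.5 × 1.599 = 43.97 μGy/h.

44.0 μGy/h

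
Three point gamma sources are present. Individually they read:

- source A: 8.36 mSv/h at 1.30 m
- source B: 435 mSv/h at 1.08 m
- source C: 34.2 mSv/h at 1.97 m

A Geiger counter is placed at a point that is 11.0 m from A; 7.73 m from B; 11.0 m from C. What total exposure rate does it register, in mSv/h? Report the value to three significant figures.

Each source contributes Iᵢ·(dᵢ/rᵢ)²; contributions add.
A: 8.36 × (1.30/11.0)² = 0.1168 mSv/h
B: 435 × (1.08/7.73)² = 8.491 mSv/h
C: 34.2 × (1.97/11.0)² = 1.097 mSv/h
Total = 0.1168 + 8.491 + 1.097 = 9.705 mSv/h.

9.71 mSv/h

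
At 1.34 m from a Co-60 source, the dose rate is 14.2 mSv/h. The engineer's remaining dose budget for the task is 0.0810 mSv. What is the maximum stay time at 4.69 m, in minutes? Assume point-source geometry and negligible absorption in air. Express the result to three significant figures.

Intensity scales as (d₁/d₂)², so rate at 4.69 m:
14.2 × (1.34/4.69)² = 14.2 × 0.08163 = 1.159 mSv/h.
Stay time = 0.0810 mSv ÷ 1.159 mSv/h = 0.06989 h = 4.193 min.

4.19 min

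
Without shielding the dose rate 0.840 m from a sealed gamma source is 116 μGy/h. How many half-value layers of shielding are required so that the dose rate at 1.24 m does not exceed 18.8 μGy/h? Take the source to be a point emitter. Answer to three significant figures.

1.50 half-value layers

At 1.24 m, distance alone gives (0.840/1.24)² = 0.4589, so 116 × 0.4589 = 53.23 μGy/h.
Further attenuation needed: 53.23/18.8 = 2.831.
n = log₂(2.831) = 1.501 half-value layers.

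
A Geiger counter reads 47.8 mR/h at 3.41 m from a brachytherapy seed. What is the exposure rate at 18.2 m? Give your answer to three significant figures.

Using I₁d₁² = I₂d₂², the rate at 18.2 m is
47.8 × (3.41/18.2)² = 47.8 × 0.03510 = 1.678 mR/h.

1.68 mR/h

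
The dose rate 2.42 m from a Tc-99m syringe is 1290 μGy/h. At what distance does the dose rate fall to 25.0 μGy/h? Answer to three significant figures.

By the inverse-square law, d₂ = d₁·√(I₁/I₂).
I₁/I₂ = 1290/25.0 = 51.60, so d₂ = 2.42 × √51.60 = 17.38 m.

17.4 m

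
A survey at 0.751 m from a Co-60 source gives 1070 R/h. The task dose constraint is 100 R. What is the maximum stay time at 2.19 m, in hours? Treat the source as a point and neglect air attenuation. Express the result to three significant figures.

0.795 h

Since intensity falls as 1/r², rate at 2.19 m:
(0.751/2.19)² = 0.1176, so 1070 × 0.1176 = 125.8 R/h.
Stay time = 100 R ÷ 125.8 R/h = 0.7949 h.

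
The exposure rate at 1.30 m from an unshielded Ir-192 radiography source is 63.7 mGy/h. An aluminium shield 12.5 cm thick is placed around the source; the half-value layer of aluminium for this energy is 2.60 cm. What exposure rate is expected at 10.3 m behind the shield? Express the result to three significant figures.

Distance alone: (1.30/10.3)² = 0.01593, so 63.7 × 0.01593 = 1.015 mGy/h.
Shield: 12.5/2.60 = 4.808 half-value layers → attenuation 2^(−4.808) = 0.03570.
Combined: 1.015 × 0.03570 = 0.03624 mGy/h.

0.0362 mGy/h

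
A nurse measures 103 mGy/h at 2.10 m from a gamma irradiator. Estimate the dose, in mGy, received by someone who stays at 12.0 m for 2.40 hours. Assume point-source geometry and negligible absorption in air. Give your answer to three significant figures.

7.57 mGy

Using I₁d₁² = I₂d₂², rate at 12.0 m:
103 × (2.10/12.0)² = 103 × 0.03063 = 3.155 mGy/h.
Dose = rate × time = 3.155 mGy/h × 2.400 h = 7.572 mGy.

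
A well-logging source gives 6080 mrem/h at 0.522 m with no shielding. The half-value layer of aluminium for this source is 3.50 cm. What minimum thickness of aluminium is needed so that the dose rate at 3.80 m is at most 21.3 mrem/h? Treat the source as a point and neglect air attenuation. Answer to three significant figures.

At 3.80 m, distance alone gives (0.522/3.80)² = 0.01887, so 6080 × 0.01887 = 114.7 mrem/h.
Further attenuation needed: 114.7/21.3 = 5.385.
n = log₂(5.385) = 2.429 half-value layers.
Thickness = 2.429 × 3.50 cm = 8.502 cm.

8.50 cm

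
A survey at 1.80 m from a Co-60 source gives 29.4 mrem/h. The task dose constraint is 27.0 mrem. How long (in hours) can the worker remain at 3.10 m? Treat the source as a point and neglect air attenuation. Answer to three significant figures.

Applying the 1/r² law, rate at 3.10 m:
(1.80/3.10)² = 0.3371, so 29.4 × 0.3371 = 9.911 mrem/h.
Stay time = 27.0 mrem ÷ 9.911 mrem/h = 2.724 h.

2.72 h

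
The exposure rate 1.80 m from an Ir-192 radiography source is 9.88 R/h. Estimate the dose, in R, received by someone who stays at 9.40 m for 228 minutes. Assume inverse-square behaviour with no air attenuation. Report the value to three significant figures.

Using I₁d₁² = I₂d₂², rate at 9.40 m:
9.88 × (1.80/9.40)² = 9.88 × 0.03667 = 0.3623 R/h.
Dose = rate × time = 0.3623 R/h × 3.800 h = 1.377 R.

1.38 R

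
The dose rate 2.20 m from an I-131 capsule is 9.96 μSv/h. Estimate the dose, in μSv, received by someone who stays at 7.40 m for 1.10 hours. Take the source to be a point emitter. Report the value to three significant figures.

Intensity scales as (d₁/d₂)², so rate at 7.40 m:
(2.20/7.40)² = 0.08839, so 9.96 × 0.08839 = 0.8804 μSv/h.
Dose = rate × time = 0.8804 μSv/h × 1.100 h = 0.9684 μSv.

0.968 μSv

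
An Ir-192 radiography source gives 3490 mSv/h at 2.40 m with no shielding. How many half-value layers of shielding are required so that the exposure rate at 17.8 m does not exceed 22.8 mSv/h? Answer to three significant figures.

1.48 half-value layers

At 17.8 m, distance alone gives (2.40/17.8)² = 0.01818, so 3490 × 0.01818 = 63.45 mSv/h.
Further attenuation needed: 63.45/22.8 = 2.783.
n = log₂(2.783) = 1.477 half-value layers.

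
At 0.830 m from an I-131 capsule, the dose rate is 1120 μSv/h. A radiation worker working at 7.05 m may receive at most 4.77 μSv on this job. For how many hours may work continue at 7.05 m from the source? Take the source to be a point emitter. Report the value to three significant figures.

By the inverse-square law, rate at 7.05 m:
(0.830/7.05)² = 0.01386, so 1120 × 0.01386 = 15.52 μSv/h.
Stay time = 4.77 μSv ÷ 15.52 μSv/h = 0.3073 h.

0.307 h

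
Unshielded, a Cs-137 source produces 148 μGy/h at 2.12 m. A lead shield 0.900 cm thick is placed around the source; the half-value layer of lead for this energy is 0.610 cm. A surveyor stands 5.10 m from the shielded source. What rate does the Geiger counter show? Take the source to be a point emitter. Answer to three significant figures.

Distance alone: (2.12/5.10)² = 0.1728, so 148 × 0.1728 = 25.57 μGy/h.
Shield: 0.900/0.610 = 1.475 half-value layers → attenuation 2^(−1.475) = 0.3597.
Combined: 25.57 × 0.3597 = 9.198 μGy/h.

9.20 μGy/h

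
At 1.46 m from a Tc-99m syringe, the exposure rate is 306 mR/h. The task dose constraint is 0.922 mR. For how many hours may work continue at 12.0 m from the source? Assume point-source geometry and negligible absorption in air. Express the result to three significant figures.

0.204 h

Using I₁d₁² = I₂d₂², rate at 12.0 m:
(1.46/12.0)² = 0.01480, so 306 × 0.01480 = 4.529 mR/h.
Stay time = 0.922 mR ÷ 4.529 mR/h = 0.2036 h.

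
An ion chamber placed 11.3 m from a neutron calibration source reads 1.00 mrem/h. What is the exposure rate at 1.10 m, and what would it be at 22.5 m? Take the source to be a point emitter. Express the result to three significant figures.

Using I₁d₁² = I₂d₂²,
At 1.10 m: (11.3/1.10)² = 105.5, so 1.00 × 105.5 = 105.5 mrem/h
At 22.5 m: (1.10/22.5)² = 0.002390, so 105.5 × 0.002390 = 0.2521 mrem/h.

106 mrem/h; 0.252 mrem/h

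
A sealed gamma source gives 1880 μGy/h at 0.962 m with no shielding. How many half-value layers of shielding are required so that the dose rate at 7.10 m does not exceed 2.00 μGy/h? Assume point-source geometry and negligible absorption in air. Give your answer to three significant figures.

4.11 half-value layers

At 7.10 m, distance alone gives 1880 × (0.962/7.10)² = 1880 × 0.01836 = 34.52 μGy/h.
Further attenuation needed: 34.52/2.00 = 17.26.
n = log₂(17.26) = 4.109 half-value layers.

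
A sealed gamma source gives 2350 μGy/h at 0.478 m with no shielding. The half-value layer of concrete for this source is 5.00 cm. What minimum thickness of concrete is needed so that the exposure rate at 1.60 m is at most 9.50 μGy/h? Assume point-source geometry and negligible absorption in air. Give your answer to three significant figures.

At 1.60 m, distance alone gives 2350 × (0.478/1.60)² = 2350 × 0.08925 = 209.7 μGy/h.
Further attenuation needed: 209.7/9.50 = 22.07.
n = log₂(22.07) = 4.464 half-value layers.
Thickness = 4.464 × 5.00 cm = 22.32 cm.

22.3 cm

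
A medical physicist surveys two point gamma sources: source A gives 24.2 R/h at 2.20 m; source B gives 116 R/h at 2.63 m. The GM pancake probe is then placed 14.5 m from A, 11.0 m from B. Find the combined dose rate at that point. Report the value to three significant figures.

7.19 R/h

By superposition, sum each source's inverse-square contribution:
A: 24.2 × (2.20/14.5)² = 0.5571 R/h
B: 116 × (2.63/11.0)² = 6.631 R/h
Total = 0.5571 + 6.631 = 7.188 R/h.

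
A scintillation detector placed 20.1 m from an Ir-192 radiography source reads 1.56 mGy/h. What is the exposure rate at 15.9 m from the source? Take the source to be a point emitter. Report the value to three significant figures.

2.49 mGy/h

Since intensity falls as 1/r², scaling from 20.1 m to 15.9 m:
(20.1/15.9)² = 1.598, so 1.56 × 1.598 = 2.493 mGy/h.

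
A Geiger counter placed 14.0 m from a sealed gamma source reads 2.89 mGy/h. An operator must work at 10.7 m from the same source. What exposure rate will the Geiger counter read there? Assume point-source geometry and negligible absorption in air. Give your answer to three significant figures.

Using I₁d₁² = I₂d₂², scaling from 14.0 m to 10.7 m:
(14.0/10.7)² = 1.712, so 2.89 × 1.712 = 4.948 mGy/h.

4.95 mGy/h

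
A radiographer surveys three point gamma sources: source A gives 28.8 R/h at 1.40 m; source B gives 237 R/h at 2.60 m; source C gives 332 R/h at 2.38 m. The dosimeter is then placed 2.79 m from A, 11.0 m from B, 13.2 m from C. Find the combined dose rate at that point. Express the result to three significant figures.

31.3 R/h

By superposition, sum each source's inverse-square contribution:
A: 28.8 × (1.40/2.79)² = 7.252 R/h
B: 237 × (2.60/11.0)² = 13.24 R/h
C: 332 × (2.38/13.2)² = 10.79 R/h
Total = 7.252 + 13.24 + 10.79 = 31.28 R/h.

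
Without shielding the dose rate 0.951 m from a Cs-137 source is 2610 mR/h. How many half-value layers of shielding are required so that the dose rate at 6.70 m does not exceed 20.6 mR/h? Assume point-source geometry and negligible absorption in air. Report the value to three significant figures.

1.35 half-value layers

At 6.70 m, distance alone gives 2610 × (0.951/6.70)² = 2610 × 0.02015 = 52.59 mR/h.
Further attenuation needed: 52.59/20.6 = 2.553.
n = log₂(2.553) = 1.352 half-value layers.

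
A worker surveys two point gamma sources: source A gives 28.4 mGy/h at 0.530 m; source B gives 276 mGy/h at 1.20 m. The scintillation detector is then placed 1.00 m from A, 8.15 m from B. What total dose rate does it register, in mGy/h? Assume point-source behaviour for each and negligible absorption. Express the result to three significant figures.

14.0 mGy/h

Each source contributes Iᵢ·(dᵢ/rᵢ)²; contributions add.
A: 28.4 × (0.530/1.00)² = 7.978 mGy/h
B: 276 × (1.20/8.15)² = 5.984 mGy/h
Total = 7.978 + 5.984 = 13.96 mGy/h.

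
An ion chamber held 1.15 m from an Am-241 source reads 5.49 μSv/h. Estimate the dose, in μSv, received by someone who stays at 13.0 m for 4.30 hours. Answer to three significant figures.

0.185 μSv

By the inverse-square law, rate at 13.0 m:
5.49 × (1.15/13.0)² = 5.49 × 0.007825 = 0.04296 μSv/h.
Dose = rate × time = 0.04296 μSv/h × 4.300 h = 0.1847 μSv.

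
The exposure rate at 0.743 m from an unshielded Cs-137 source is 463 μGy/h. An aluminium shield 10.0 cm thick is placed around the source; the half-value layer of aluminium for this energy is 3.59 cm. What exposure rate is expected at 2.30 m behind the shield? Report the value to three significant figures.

7.01 μGy/h

Distance alone: (0.743/2.30)² = 0.1044, so 463 × 0.1044 = 48.34 μGy/h.
Shield: 10.0/3.59 = 2.786 half-value layers → attenuation 2^(−2.786) = 0.1450.
Combined: 48.34 × 0.1450 = 7.009 μGy/h.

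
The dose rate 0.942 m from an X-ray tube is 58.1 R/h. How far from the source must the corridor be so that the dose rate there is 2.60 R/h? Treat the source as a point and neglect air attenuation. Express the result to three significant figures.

Applying the 1/r² law, d₂ = d₁·√(I₁/I₂).
I₁/I₂ = 58.1/2.60 = 22.35, so d₂ = 0.942 × √22.35 = 4.453 m.

4.45 m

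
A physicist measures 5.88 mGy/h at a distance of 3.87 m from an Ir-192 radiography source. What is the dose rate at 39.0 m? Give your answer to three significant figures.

Using I₁d₁² = I₂d₂², the rate at 39.0 m is
(3.87/39.0)² = 0.009847, so 5.88 × 0.009847 = 0.05790 mGy/h.

0.0579 mGy/h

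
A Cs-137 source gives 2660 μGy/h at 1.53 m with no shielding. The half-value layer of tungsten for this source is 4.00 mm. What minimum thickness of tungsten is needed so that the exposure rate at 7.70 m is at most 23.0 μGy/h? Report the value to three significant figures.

8.76 mm

At 7.70 m, distance alone gives (1.53/7.70)² = 0.03948, so 2660 × 0.03948 = 105.0 μGy/h.
Further attenuation needed: 105.0/23.0 = 4.565.
n = log₂(4.565) = 2.191 half-value layers.
Thickness = 2.191 × 4.00 mm = 8.764 mm.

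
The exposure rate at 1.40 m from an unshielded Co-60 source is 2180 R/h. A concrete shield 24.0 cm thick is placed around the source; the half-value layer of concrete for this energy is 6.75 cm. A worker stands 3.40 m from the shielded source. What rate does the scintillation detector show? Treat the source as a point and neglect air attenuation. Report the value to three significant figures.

Distance alone: 2180 × (1.40/3.40)² = 2180 × 0.1696 = 369.7 R/h.
Shield: 24.0/6.75 = 3.556 half-value layers → attenuation 2^(−3.556) = 0.08502.
Combined: 369.7 × 0.08502 = 31.43 R/h.

31.4 R/h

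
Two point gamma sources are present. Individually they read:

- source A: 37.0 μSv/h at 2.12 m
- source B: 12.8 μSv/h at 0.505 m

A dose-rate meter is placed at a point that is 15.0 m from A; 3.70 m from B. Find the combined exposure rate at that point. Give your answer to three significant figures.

0.978 μSv/h

By superposition, sum each source's inverse-square contribution:
A: 37.0 × (2.12/15.0)² = 0.7391 μSv/h
B: 12.8 × (0.505/3.70)² = 0.2384 μSv/h
Total = 0.7391 + 0.2384 = 0.9775 μSv/h.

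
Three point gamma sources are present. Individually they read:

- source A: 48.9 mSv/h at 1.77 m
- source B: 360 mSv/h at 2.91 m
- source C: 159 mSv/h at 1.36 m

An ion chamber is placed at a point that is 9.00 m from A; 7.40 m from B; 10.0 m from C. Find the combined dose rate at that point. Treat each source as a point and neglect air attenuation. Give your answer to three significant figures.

60.5 mSv/h

By superposition, sum each source's inverse-square contribution:
A: 48.9 × (1.77/9.00)² = 1.891 mSv/h
B: 360 × (2.91/7.40)² = 55.67 mSv/h
C: 159 × (1.36/10.0)² = 2.941 mSv/h
Total = 1.891 + 55.67 + 2.941 = 60.50 mSv/h.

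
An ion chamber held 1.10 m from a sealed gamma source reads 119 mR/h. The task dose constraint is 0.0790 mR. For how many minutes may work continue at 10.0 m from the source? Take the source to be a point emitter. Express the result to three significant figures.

3.29 min

Intensity scales as (d₁/d₂)², so rate at 10.0 m:
(1.10/10.0)² = 0.01210, so 119 × 0.01210 = 1.440 mR/h.
Stay time = 0.0790 mR ÷ 1.440 mR/h = 0.05486 h = 3.292 min.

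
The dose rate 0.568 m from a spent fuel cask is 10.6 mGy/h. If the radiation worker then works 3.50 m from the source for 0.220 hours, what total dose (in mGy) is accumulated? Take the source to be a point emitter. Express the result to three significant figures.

By the inverse-square law, rate at 3.50 m:
(0.568/3.50)² = 0.02634, so 10.6 × 0.02634 = 0.2792 mGy/h.
Dose = rate × time = 0.2792 mGy/h × 0.2200 h = 0.06142 mGy.

0.0614 mGy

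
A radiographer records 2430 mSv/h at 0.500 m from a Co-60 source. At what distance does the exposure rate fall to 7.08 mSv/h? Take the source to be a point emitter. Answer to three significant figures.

Since intensity falls as 1/r², d₂ = d₁·√(I₁/I₂).
I₁/I₂ = 2430/7.08 = 343.2, so d₂ = 0.500 × √343.2 = 9.263 m.

9.26 m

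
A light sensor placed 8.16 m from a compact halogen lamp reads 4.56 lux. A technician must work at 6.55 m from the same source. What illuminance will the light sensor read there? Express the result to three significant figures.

Since intensity falls as 1/r², scaling from 8.16 m to 6.55 m:
4.56 × (8.16/6.55)² = 4.56 × 1.552 = 7.077 lux.

7.08 lux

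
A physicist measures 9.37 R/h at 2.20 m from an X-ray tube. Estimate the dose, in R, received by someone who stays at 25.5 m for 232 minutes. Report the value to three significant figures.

Using I₁d₁² = I₂d₂², rate at 25.5 m:
(2.20/25.5)² = 0.007443, so 9.37 × 0.007443 = 0.06974 R/h.
Dose = rate × time = 0.06974 R/h × 3.867 h = 0.2697 R.

0.270 R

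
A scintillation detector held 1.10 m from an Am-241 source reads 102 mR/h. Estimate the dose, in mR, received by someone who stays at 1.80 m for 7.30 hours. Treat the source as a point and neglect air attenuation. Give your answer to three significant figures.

278 mR

Since intensity falls as 1/r², rate at 1.80 m:
102 × (1.10/1.80)² = 102 × 0.3735 = 38.10 mR/h.
Dose = rate × time = 38.10 mR/h × 7.300 h = 278.1 mR.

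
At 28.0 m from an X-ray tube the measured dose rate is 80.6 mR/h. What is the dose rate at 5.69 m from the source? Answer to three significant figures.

Intensity scales as (d₁/d₂)², so scaling from 28.0 m to 5.69 m:
(28.0/5.69)² = 24.22, so 80.6 × 24.22 = 1952 mR/h.

1950 mR/h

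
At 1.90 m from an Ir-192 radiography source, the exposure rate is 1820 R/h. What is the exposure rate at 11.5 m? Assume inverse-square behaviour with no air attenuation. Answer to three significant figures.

49.7 R/h

Since intensity falls as 1/r², the rate at 11.5 m is
(1.90/11.5)² = 0.02730, so 1820 × 0.02730 = 49.69 R/h.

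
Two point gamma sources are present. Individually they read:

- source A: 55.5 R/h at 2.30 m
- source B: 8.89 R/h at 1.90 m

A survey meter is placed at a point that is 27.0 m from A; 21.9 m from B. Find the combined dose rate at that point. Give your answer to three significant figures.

By superposition, sum each source's inverse-square contribution:
A: 55.5 × (2.30/27.0)² = 0.4027 R/h
B: 8.89 × (1.90/21.9)² = 0.06691 R/h
Total = 0.4027 + 0.06691 = 0.4696 R/h.

0.470 R/h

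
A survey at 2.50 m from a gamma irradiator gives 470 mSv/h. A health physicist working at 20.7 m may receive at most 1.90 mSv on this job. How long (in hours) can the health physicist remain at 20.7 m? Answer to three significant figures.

By the inverse-square law, rate at 20.7 m:
470 × (2.50/20.7)² = 470 × 0.01459 = 6.857 mSv/h.
Stay time = 1.90 mSv ÷ 6.857 mSv/h = 0.2771 h.

0.277 h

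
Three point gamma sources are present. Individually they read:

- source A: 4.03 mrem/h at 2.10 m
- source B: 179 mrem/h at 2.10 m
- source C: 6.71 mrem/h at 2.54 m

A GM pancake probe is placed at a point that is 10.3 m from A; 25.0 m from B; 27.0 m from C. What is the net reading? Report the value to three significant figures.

By superposition, sum each source's inverse-square contribution:
A: 4.03 × (2.10/10.3)² = 0.1675 mrem/h
B: 179 × (2.10/25.0)² = 1.263 mrem/h
C: 6.71 × (2.54/27.0)² = 0.05938 mrem/h
Total = 0.1675 + 1.263 + 0.05938 = 1.490 mrem/h.

1.49 mrem/h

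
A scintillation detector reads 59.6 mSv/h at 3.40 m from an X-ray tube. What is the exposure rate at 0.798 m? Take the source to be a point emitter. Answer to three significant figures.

Intensity scales as (d₁/d₂)², so the rate at 0.798 m is
59.6 × (3.40/0.798)² = 59.6 × 18.15 = 1082 mSv/h.

1080 mSv/h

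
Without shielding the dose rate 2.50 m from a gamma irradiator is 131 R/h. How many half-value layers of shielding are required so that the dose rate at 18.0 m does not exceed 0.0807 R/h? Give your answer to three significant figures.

At 18.0 m, distance alone gives 131 × (2.50/18.0)² = 131 × 0.01929 = 2.527 R/h.
Further attenuation needed: 2.527/0.0807 = 31.31.
n = log₂(31.31) = 4.969 half-value layers.

4.97 half-value layers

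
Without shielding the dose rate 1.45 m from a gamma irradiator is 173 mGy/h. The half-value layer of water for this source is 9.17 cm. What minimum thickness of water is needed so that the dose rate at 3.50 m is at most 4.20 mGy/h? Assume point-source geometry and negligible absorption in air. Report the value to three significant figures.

25.9 cm

At 3.50 m, distance alone gives (1.45/3.50)² = 0.1716, so 173 × 0.1716 = 29.69 mGy/h.
Further attenuation needed: 29.69/4.20 = 7.069.
n = log₂(7.069) = 2.822 half-value layers.
Thickness = 2.822 × 9.17 cm = 25.88 cm.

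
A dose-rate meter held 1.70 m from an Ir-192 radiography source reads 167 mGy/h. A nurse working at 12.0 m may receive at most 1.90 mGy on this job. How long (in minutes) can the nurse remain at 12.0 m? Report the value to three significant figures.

Using I₁d₁² = I₂d₂², rate at 12.0 m:
(1.70/12.0)² = 0.02007, so 167 × 0.02007 = 3.352 mGy/h.
Stay time = 1.90 mGy ÷ 3.352 mGy/h = 0.5668 h = 34.01 min.

34.0 min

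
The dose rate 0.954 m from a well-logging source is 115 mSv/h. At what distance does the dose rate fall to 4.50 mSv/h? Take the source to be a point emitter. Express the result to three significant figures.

4.82 m

Applying the 1/r² law, d₂ = d₁·√(I₁/I₂).
I₁/I₂ = 115/4.50 = 25.56, so d₂ = 0.954 × √25.56 = 4.823 m.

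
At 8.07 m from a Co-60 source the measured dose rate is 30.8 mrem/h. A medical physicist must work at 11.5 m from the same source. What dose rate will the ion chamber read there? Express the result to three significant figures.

Applying the 1/r² law, scaling from 8.07 m to 11.5 m:
30.8 × (8.07/11.5)² = 30.8 × 0.4924 = 15.17 mrem/h.

15.2 mrem/h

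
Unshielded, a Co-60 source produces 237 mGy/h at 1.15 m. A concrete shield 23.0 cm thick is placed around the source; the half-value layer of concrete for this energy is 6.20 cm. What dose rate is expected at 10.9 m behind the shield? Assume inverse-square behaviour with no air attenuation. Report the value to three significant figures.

0.202 mGy/h

Distance alone: 237 × (1.15/10.9)² = 237 × 0.01113 = 2.638 mGy/h.
Shield: 23.0/6.20 = 3.710 half-value layers → attenuation 2^(−3.710) = 0.07642.
Combined: 2.638 × 0.07642 = 0.2016 mGy/h.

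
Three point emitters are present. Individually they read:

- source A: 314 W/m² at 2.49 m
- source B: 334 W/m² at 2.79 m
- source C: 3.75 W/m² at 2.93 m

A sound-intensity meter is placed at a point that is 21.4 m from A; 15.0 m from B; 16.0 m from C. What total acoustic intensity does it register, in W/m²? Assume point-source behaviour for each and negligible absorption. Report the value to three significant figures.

Each source contributes Iᵢ·(dᵢ/rᵢ)²; contributions add.
A: 314 × (2.49/21.4)² = 4.251 W/m²
B: 334 × (2.79/15.0)² = 11.56 W/m²
C: 3.75 × (2.93/16.0)² = 0.1258 W/m²
Total = 4.251 + 11.56 + 0.1258 = 15.94 W/m².

15.9 W/m²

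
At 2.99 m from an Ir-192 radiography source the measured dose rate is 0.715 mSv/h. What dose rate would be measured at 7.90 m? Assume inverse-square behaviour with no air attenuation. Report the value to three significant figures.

Applying the 1/r² law, scaling from 2.99 m to 7.90 m:
0.715 × (2.99/7.90)² = 0.715 × 0.1432 = 0.1024 mSv/h.

0.102 mSv/h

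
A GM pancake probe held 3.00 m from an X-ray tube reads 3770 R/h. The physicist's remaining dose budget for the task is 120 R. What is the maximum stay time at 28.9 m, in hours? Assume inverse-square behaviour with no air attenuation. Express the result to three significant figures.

2.95 h

By the inverse-square law, rate at 28.9 m:
(3.00/28.9)² = 0.01078, so 3770 × 0.01078 = 40.64 R/h.
Stay time = 120 R ÷ 40.64 R/h = 2.953 h.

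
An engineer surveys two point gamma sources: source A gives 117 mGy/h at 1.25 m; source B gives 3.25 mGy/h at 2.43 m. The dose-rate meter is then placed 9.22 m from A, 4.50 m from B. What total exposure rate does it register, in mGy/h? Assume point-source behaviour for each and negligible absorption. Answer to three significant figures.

3.10 mGy/h

By superposition, sum each source's inverse-square contribution:
A: 117 × (1.25/9.22)² = 2.151 mGy/h
B: 3.25 × (2.43/4.50)² = 0.9477 mGy/h
Total = 2.151 + 0.9477 = 3.099 mGy/h.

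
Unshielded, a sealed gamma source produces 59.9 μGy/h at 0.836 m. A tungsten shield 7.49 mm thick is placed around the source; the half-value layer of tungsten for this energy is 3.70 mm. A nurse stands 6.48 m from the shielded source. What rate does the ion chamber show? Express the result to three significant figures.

Distance alone: 59.9 × (0.836/6.48)² = 59.9 × 0.01664 = 0.9967 μGy/h.
Shield: 7.49/3.70 = 2.024 half-value layers → attenuation 2^(−2.024) = 0.2459.
Combined: 0.9967 × 0.2459 = 0.2451 μGy/h.

0.245 μGy/h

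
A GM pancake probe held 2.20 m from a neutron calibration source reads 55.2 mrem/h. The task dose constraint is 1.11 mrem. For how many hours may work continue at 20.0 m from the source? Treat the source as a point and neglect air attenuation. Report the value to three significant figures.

1.66 h

By the inverse-square law, rate at 20.0 m:
(2.20/20.0)² = 0.01210, so 55.2 × 0.01210 = 0.6679 mrem/h.
Stay time = 1.11 mrem ÷ 0.6679 mrem/h = 1.662 h.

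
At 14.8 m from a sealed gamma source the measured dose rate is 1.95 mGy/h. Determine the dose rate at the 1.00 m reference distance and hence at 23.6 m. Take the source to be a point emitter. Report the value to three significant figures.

Using I₁d₁² = I₂d₂²,
At 1.00 m: (14.8/1.00)² = 219.0, so 1.95 × 219.0 = 427.1 mGy/h
At 23.6 m: 427.1 × (1.00/23.6)² = 427.1 × 0.001795 = 0.7666 mGy/h.

427 mGy/h; 0.767 mGy/h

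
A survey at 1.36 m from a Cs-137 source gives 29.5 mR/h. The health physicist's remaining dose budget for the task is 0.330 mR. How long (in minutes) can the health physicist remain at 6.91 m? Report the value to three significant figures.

17.3 min

By the inverse-square law, rate at 6.91 m:
(1.36/6.91)² = 0.03874, so 29.5 × 0.03874 = 1.143 mR/h.
Stay time = 0.330 mR ÷ 1.143 mR/h = 0.2887 h = 17.32 min.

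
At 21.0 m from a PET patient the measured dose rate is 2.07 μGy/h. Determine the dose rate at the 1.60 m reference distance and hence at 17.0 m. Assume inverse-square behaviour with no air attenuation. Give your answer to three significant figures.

Applying the 1/r² law,
At 1.60 m: 2.07 × (21.0/1.60)² = 2.07 × 172.3 = 356.7 μGy/h
At 17.0 m: 356.7 × (1.60/17.0)² = 356.7 × 0.008858 = 3.160 μGy/h.

357 μGy/h; 3.16 μGy/h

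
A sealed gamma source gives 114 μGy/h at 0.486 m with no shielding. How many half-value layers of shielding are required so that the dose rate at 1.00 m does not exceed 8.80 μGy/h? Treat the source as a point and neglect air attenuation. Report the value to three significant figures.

1.61 half-value layers

At 1.00 m, distance alone gives (0.486/1.00)² = 0.2362, so 114 × 0.2362 = 26.93 μGy/h.
Further attenuation needed: 26.93/8.80 = 3.060.
n = log₂(3.060) = 1.614 half-value layers.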